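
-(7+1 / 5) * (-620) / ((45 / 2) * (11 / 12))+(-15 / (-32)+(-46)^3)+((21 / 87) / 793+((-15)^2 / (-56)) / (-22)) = -27516025375763 / 283323040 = -97118.91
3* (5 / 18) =5 / 6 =0.83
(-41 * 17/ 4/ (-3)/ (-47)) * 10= -3485/ 282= -12.36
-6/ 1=-6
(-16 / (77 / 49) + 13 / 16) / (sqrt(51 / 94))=-97 * sqrt(4794) / 528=-12.72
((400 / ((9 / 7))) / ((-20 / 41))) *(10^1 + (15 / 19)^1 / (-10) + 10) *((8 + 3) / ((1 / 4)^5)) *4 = -97888215040 / 171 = -572445701.99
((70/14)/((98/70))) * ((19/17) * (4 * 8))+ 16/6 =46552/357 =130.40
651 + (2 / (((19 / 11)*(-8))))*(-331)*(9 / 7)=712.60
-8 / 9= -0.89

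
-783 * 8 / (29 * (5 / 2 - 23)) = 432 / 41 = 10.54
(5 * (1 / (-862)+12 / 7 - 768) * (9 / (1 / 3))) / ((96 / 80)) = -86207.27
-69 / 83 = -0.83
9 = 9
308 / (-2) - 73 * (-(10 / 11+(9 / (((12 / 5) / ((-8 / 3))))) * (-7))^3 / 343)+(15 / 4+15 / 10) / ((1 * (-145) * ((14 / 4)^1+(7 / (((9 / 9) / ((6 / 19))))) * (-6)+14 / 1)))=230595146730679 / 3045075110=75727.24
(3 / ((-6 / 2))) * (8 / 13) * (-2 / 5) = 16 / 65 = 0.25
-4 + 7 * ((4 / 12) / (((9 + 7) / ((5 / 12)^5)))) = -47753869 / 11943936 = -4.00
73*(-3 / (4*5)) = -219 / 20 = -10.95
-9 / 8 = -1.12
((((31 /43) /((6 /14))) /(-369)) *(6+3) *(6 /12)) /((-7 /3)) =31 /3526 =0.01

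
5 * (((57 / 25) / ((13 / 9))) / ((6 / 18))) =1539 / 65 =23.68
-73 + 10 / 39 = -2837 / 39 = -72.74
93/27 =31/9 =3.44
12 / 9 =4 / 3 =1.33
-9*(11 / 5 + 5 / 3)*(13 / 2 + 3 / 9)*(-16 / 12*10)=9512 / 3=3170.67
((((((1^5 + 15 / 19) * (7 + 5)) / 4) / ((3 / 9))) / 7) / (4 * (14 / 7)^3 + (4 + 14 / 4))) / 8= 153 / 21014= 0.01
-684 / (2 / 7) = -2394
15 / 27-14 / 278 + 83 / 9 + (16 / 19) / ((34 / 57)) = 236897 / 21267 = 11.14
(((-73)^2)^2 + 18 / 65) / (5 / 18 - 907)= -33225942294 / 1060865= -31319.67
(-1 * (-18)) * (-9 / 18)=-9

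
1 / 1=1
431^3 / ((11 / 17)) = 123733713.36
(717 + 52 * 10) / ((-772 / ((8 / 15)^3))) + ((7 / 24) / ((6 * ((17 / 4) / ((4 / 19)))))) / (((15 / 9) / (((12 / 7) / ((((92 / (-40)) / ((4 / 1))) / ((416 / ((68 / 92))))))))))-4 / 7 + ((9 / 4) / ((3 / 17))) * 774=493991131591211 / 50073801750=9865.26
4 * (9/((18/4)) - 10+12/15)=-144/5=-28.80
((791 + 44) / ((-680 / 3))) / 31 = -501 / 4216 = -0.12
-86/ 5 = -17.20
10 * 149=1490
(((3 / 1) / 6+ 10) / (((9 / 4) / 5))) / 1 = 70 / 3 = 23.33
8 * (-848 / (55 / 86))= -583424 / 55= -10607.71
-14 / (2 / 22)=-154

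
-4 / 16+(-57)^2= 12995 / 4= 3248.75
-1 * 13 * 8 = -104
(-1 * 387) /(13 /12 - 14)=4644 /155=29.96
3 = 3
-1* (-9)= 9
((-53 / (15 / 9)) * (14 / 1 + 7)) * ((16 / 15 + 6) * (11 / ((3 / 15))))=-1297758 / 5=-259551.60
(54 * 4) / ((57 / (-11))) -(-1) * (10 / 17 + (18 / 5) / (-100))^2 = -14200840229 / 343187500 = -41.38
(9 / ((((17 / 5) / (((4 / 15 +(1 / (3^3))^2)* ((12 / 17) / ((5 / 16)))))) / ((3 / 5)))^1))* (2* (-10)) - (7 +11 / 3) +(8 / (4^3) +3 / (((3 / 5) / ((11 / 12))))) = -2620801 / 104040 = -25.19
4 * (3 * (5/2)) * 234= 7020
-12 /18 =-2 /3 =-0.67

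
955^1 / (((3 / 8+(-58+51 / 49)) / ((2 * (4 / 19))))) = -2994880 / 421439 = -7.11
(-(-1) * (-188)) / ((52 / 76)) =-3572 / 13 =-274.77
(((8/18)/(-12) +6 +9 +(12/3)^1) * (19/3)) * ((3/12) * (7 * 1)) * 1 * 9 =17024/9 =1891.56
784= 784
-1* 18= -18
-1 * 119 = -119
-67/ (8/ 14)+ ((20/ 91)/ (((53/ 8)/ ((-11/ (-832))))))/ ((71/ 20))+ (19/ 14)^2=-3596276435/ 31161403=-115.41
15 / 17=0.88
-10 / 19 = -0.53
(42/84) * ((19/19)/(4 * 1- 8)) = -1/8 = -0.12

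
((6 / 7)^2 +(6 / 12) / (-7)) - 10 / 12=-25 / 147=-0.17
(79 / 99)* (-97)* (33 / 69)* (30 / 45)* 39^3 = -33671222 / 23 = -1463966.17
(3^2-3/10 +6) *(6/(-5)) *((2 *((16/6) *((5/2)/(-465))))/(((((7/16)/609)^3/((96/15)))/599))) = 20266584955158528/3875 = 5230086440040.91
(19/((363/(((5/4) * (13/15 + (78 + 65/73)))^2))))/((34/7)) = 253605316237/2367738648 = 107.11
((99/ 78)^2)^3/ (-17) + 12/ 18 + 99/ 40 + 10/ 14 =1990624534991/ 551414660160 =3.61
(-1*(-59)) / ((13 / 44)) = 2596 / 13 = 199.69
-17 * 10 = -170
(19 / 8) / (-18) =-19 / 144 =-0.13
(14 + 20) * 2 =68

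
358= 358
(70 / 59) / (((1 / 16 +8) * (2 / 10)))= 5600 / 7611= 0.74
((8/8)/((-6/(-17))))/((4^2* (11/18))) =51/176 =0.29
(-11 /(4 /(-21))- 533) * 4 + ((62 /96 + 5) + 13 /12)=-90925 /48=-1894.27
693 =693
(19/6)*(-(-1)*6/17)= 19/17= 1.12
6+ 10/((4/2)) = 11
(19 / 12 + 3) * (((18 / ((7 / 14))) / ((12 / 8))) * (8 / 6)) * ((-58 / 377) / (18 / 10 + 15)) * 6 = -2200 / 273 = -8.06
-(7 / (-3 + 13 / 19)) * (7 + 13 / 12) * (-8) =-12901 / 66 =-195.47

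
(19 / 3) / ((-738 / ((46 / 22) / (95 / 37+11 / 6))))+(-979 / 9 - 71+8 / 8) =-708985012 / 3965643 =-178.78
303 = 303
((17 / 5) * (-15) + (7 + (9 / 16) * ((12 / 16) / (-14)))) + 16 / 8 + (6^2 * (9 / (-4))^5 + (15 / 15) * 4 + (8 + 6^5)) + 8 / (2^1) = 5674.03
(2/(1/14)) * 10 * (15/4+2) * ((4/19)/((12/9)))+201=8649/19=455.21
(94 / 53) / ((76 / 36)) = 846 / 1007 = 0.84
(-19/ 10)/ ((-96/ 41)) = 779/ 960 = 0.81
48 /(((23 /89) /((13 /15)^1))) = 18512 /115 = 160.97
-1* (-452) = 452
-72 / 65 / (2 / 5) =-36 / 13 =-2.77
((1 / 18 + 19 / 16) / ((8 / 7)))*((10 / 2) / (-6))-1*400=-2771065 / 6912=-400.91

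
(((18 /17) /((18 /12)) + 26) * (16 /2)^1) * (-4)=-14528 /17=-854.59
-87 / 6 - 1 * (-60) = 91 / 2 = 45.50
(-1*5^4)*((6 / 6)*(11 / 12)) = -6875 / 12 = -572.92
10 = 10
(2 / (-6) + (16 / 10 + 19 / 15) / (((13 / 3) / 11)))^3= 2482309864 / 7414875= 334.77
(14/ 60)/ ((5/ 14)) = 49/ 75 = 0.65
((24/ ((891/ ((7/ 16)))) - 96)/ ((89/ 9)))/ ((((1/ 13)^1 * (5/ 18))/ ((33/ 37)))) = -180297/ 445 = -405.16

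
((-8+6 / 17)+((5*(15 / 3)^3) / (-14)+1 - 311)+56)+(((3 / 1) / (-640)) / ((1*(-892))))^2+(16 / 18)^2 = -959693507215273249 / 3141388409241600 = -305.50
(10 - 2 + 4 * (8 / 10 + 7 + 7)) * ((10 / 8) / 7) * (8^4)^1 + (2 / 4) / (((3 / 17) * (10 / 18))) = 491571 / 10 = 49157.10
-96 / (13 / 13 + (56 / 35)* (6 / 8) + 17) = -5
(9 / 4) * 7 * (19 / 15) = 399 / 20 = 19.95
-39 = -39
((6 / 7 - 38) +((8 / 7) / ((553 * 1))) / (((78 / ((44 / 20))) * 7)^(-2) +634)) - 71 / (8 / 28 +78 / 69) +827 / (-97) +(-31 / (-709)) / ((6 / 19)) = -3919681101743276210729 / 40972504427757741972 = -95.67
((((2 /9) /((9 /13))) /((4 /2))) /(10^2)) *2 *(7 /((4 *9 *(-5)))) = -0.00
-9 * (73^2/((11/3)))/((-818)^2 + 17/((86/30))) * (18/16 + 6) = -352657233/2531987656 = -0.14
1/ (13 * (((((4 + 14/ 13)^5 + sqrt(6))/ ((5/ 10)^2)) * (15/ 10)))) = 993551963976/ 261389342293307447 - 10604499373 * sqrt(6)/ 9410016322559068092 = 0.00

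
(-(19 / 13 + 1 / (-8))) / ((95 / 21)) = -2919 / 9880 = -0.30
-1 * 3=-3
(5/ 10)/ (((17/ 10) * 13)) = 0.02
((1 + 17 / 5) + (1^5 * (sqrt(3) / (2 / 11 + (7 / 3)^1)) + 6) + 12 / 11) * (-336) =-212352 / 55 -11088 * sqrt(3) / 83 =-4092.33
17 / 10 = 1.70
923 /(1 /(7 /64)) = 6461 /64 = 100.95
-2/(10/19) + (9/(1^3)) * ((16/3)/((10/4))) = 77/5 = 15.40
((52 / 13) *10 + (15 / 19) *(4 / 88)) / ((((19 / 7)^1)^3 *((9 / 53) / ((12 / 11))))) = 608451130 / 47306523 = 12.86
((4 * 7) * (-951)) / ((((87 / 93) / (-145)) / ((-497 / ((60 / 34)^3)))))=-167966297429 / 450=-373258438.73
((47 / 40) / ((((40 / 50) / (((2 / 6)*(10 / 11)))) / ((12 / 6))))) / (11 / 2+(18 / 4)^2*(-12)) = -47 / 12540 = -0.00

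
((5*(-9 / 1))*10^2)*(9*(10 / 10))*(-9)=364500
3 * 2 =6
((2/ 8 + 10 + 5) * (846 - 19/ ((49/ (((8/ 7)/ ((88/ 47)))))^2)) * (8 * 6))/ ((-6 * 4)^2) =734636149343/ 683305392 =1075.12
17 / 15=1.13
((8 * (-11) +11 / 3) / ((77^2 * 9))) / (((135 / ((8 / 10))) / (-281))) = 25852 / 9823275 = 0.00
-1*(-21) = 21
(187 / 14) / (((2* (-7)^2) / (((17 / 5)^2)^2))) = 15618427 / 857500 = 18.21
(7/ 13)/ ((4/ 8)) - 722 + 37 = -683.92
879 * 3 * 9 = 23733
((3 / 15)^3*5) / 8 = 1 / 200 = 0.00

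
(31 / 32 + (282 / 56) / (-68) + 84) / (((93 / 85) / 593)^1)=958522235 / 20832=46012.01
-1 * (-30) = 30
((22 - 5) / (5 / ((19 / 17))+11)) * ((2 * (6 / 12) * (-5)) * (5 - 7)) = 1615 / 147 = 10.99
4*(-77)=-308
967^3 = 904231063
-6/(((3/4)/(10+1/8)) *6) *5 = -135/2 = -67.50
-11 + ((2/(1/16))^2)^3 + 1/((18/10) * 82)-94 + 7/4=1584842779837/1476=1073741720.76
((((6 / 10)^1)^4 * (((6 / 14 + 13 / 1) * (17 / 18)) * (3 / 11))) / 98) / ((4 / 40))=21573 / 471625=0.05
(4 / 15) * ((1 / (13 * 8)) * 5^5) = 625 / 78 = 8.01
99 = 99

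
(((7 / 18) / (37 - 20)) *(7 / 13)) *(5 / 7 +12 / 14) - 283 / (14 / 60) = -33772681 / 27846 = -1212.84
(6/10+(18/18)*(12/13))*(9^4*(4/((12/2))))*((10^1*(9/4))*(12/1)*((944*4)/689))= 88295733504/8957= 9857735.12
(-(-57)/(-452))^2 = 0.02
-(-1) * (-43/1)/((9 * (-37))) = 43/333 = 0.13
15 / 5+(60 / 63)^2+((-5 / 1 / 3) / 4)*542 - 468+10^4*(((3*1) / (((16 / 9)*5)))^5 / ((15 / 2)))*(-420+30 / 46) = -5215358738041 / 1661829120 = -3138.32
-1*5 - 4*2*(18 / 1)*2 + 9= -284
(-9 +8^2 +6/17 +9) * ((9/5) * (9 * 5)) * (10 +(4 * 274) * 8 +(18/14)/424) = 45756115.34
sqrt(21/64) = sqrt(21)/8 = 0.57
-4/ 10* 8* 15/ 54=-8/ 9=-0.89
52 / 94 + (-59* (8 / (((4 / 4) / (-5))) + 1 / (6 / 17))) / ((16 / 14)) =4329901 / 2256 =1919.28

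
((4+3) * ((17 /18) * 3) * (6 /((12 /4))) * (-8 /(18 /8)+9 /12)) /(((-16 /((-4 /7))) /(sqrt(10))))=-12.57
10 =10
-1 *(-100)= 100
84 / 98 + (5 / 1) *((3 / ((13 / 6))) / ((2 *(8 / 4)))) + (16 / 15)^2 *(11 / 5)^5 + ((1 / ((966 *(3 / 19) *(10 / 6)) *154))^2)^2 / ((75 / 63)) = 1450216337527165394787526097 / 23686750032025740660000000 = 61.22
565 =565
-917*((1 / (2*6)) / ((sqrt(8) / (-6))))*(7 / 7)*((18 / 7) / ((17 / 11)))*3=38907*sqrt(2) / 68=809.16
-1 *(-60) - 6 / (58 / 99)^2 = 42.52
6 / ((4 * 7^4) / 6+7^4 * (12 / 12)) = 18 / 12005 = 0.00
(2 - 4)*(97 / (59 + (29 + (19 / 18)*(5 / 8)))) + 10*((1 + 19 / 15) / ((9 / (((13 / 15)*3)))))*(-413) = -4664900924 / 1723545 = -2706.57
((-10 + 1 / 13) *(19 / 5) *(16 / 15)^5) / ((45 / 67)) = -57398001664 / 740390625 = -77.52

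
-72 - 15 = -87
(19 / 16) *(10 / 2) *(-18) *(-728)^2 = -56642040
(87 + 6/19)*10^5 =8731578.95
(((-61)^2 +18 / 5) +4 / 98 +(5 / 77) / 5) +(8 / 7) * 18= 10093382 / 2695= 3745.23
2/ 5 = 0.40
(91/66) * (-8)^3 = -23296/33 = -705.94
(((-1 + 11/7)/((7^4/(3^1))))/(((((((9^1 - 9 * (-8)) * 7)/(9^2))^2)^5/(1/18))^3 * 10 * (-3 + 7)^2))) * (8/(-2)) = -1/7364235377644523355912030648331920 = -0.00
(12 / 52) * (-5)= -15 / 13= -1.15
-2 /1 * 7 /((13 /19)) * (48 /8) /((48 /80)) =-204.62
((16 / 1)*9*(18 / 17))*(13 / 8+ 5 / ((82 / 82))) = 17172 / 17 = 1010.12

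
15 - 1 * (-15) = 30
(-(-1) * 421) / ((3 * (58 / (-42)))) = -2947 / 29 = -101.62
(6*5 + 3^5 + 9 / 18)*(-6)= -1641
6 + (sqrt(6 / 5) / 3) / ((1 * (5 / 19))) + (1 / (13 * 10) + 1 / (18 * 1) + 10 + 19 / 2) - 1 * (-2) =19 * sqrt(30) / 75 + 32249 / 1170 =28.95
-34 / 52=-17 / 26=-0.65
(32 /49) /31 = 32 /1519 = 0.02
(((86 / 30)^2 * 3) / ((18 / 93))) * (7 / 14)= 57319 / 900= 63.69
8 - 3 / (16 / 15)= 5.19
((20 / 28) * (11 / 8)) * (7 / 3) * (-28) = -385 / 6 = -64.17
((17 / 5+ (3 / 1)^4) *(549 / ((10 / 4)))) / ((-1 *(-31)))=463356 / 775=597.88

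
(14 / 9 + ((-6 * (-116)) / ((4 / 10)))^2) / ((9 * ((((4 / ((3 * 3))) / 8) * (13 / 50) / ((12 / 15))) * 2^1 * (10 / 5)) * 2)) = 2328924.27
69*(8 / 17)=552 / 17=32.47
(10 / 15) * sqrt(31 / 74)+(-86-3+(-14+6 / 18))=-308 / 3+sqrt(2294) / 111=-102.24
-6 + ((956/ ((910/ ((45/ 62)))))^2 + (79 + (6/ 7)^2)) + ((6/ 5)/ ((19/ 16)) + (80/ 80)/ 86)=4898281532451/ 65017194970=75.34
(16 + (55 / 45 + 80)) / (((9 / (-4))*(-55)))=700 / 891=0.79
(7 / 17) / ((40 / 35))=49 / 136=0.36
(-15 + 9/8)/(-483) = 37/1288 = 0.03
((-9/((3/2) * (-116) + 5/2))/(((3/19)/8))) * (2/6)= 304/343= 0.89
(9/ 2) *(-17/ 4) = -153/ 8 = -19.12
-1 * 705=-705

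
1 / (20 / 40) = 2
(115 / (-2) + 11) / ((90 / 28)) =-217 / 15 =-14.47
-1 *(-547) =547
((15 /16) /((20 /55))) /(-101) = -165 /6464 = -0.03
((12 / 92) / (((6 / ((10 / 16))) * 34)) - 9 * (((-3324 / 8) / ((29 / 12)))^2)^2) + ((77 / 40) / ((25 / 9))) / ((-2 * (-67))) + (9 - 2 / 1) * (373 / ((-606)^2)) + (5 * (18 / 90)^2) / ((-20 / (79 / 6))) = -53511658890294411695494817651 / 6804383770143252000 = -7864291712.22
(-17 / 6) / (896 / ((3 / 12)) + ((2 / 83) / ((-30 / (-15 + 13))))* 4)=-7055 / 8924176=-0.00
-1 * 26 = -26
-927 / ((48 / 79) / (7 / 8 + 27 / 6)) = -1049673 / 128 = -8200.57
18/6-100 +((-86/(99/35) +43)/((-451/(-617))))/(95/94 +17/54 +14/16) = -9882024491/110823779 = -89.17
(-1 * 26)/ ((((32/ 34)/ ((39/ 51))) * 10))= -169/ 80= -2.11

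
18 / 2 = 9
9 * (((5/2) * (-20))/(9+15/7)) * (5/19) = -10.63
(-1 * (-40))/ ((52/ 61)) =46.92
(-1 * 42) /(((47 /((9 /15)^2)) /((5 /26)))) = -189 /3055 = -0.06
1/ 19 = 0.05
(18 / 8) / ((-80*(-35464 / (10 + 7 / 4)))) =0.00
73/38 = 1.92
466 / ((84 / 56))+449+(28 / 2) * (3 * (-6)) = 1523 / 3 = 507.67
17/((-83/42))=-714/83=-8.60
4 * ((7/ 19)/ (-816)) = -7/ 3876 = -0.00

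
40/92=10/23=0.43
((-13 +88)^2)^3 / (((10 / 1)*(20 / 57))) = 405791015625 / 8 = 50723876953.12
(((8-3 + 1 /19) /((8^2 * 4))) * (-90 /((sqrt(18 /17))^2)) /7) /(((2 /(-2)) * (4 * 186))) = 85 /263872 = 0.00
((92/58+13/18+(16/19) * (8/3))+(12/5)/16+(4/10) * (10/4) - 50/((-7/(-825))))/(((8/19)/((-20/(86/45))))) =146323.14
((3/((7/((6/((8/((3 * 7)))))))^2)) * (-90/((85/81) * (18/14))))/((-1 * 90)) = 11.26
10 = 10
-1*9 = -9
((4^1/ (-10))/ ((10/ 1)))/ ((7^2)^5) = -1/ 7061881225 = -0.00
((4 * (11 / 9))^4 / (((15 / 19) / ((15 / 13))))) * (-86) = -6124388864 / 85293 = -71804.12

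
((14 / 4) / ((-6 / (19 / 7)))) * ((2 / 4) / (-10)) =19 / 240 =0.08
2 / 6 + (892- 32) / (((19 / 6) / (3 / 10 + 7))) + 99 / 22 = 226559 / 114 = 1987.36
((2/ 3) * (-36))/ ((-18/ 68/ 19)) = 5168/ 3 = 1722.67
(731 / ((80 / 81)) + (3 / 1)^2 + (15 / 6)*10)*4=61931 / 20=3096.55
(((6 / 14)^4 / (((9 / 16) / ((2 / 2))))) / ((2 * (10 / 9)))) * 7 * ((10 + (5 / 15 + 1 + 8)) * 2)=12528 / 1715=7.30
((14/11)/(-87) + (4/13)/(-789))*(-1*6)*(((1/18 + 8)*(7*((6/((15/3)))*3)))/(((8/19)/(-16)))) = -26143544/37609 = -695.14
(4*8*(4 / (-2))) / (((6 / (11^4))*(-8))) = 58564 / 3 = 19521.33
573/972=191/324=0.59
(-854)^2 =729316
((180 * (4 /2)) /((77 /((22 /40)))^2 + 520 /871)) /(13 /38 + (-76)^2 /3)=68742 /7207290937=0.00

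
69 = 69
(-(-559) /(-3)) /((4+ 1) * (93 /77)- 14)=23.41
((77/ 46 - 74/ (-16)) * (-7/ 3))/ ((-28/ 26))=15067/ 1104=13.65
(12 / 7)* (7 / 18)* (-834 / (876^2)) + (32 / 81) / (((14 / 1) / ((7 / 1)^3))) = 9.68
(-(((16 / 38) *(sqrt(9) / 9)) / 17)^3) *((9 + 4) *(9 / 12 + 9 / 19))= -51584 / 5762403657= -0.00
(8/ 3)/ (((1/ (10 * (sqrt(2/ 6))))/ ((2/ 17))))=160 * sqrt(3)/ 153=1.81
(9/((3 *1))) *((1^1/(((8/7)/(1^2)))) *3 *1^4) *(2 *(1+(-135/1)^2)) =574119/2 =287059.50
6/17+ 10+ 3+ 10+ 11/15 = 6142/255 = 24.09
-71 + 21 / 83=-5872 / 83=-70.75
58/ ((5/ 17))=986/ 5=197.20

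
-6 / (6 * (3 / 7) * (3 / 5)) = -35 / 9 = -3.89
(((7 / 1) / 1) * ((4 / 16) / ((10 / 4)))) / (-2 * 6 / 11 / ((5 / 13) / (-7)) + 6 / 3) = 77 / 2404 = 0.03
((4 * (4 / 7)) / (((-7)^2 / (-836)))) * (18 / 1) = -240768 / 343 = -701.95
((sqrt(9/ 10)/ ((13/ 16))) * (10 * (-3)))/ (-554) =72 * sqrt(10)/ 3601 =0.06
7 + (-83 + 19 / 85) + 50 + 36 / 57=-40609 / 1615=-25.14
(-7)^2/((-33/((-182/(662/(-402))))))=-597506/3641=-164.10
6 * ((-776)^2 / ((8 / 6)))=2709792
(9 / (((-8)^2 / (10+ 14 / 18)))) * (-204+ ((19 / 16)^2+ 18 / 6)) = -4956215 / 16384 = -302.50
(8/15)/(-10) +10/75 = 2/25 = 0.08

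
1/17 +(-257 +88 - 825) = -16897/17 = -993.94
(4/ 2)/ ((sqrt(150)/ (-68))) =-68*sqrt(6)/ 15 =-11.10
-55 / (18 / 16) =-48.89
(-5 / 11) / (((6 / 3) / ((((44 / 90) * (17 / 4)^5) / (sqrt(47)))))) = -1419857 * sqrt(47) / 433152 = -22.47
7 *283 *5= 9905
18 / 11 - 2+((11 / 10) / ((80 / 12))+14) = 30363 / 2200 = 13.80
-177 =-177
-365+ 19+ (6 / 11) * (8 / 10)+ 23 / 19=-359849 / 1045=-344.35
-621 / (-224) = 621 / 224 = 2.77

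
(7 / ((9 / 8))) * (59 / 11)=3304 / 99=33.37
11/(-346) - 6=-6.03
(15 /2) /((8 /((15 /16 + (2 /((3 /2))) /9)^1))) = 2345 /2304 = 1.02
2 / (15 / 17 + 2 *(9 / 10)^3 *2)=8500 / 16143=0.53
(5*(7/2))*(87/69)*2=1015/23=44.13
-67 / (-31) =67 / 31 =2.16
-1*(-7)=7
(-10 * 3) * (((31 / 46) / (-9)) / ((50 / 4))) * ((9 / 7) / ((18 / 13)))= 403 / 2415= 0.17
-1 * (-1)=1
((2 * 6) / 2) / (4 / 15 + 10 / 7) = 315 / 89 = 3.54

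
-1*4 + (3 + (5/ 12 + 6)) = 65/ 12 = 5.42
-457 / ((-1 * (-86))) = -5.31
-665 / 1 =-665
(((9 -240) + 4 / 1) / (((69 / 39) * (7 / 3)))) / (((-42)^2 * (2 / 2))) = -0.03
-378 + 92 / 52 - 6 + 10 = -4839 / 13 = -372.23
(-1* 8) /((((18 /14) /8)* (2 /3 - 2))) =112 /3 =37.33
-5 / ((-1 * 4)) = 1.25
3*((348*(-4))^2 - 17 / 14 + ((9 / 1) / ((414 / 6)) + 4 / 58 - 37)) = 54280654347 / 9338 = 5812877.96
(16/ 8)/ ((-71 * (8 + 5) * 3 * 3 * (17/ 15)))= -10/ 47073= -0.00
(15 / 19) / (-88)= -15 / 1672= -0.01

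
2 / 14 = 0.14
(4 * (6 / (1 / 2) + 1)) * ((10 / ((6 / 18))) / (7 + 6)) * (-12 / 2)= -720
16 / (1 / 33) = 528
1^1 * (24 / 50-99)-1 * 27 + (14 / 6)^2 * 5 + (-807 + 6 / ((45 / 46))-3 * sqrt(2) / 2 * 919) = -2757 * sqrt(2) / 2-202312 / 225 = -2848.66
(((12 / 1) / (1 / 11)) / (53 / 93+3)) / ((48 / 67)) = 68541 / 1328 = 51.61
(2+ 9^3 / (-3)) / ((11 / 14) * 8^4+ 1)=-1687 / 22535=-0.07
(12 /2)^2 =36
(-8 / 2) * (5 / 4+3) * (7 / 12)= -119 / 12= -9.92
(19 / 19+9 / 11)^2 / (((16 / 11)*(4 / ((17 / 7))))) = 425 / 308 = 1.38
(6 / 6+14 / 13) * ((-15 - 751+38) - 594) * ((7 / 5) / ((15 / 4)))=-333144 / 325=-1025.06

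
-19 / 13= -1.46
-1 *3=-3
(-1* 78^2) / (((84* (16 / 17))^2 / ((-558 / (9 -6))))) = 4542213 / 25088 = 181.05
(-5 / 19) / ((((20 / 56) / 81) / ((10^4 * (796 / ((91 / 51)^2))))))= -3354041520000 / 22477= -149221049.07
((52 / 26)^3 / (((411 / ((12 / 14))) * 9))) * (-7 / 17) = -16 / 20961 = -0.00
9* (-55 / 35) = -99 / 7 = -14.14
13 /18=0.72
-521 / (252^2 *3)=-521 / 190512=-0.00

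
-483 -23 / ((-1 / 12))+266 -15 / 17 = 988 / 17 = 58.12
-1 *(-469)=469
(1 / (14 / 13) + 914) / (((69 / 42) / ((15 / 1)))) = 192135 / 23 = 8353.70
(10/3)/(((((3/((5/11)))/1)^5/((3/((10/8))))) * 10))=2500/39135393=0.00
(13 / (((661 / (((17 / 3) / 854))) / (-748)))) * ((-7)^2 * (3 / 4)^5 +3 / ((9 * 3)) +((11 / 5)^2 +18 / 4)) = -200709162797 / 97544563200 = -2.06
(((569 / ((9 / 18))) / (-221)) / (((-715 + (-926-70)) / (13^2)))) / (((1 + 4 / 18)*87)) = 44382 / 9278753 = 0.00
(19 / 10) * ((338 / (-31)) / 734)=-3211 / 113770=-0.03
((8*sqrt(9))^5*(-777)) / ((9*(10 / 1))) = -343719936 / 5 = -68743987.20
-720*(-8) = 5760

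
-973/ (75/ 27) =-8757/ 25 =-350.28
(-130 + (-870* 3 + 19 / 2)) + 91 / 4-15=-10891 / 4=-2722.75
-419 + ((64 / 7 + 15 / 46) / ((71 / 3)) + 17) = -9181377 / 22862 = -401.60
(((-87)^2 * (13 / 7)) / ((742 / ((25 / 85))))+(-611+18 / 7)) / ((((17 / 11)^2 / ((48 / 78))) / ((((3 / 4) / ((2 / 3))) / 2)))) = -57968603649 / 663471172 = -87.37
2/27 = 0.07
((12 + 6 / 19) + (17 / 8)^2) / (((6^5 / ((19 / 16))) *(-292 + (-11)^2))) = -20467 / 1361608704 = -0.00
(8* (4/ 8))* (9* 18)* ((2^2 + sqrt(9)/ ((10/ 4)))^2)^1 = 438048/ 25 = 17521.92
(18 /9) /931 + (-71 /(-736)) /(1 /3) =199775 /685216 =0.29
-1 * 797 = -797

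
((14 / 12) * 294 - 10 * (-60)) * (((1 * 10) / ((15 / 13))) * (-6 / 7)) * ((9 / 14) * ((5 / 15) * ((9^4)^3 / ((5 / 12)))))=-249285865515881688 / 245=-1017493328636251.79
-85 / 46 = -1.85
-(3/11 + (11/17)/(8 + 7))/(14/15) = -443/1309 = -0.34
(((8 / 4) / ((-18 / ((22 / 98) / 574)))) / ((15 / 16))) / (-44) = 2 / 1898505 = 0.00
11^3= 1331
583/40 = 14.58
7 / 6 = 1.17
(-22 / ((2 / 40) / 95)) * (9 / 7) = -376200 / 7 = -53742.86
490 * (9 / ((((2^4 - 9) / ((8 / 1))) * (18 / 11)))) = 3080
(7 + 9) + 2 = 18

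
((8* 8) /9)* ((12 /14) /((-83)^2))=128 /144669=0.00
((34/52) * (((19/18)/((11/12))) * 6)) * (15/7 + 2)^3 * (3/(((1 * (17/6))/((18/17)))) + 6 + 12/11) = 24194570892/9172163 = 2637.83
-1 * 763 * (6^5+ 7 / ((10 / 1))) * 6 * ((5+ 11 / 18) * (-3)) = 599295832.10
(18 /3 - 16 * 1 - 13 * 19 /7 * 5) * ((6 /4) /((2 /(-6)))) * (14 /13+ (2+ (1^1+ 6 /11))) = 7763445 /2002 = 3877.84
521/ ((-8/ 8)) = -521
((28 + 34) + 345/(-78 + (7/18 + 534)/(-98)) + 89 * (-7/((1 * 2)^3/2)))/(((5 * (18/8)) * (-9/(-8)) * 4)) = -7685126/3974697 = -1.93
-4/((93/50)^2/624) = -721.47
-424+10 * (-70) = -1124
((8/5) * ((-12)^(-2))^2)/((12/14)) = 7/77760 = 0.00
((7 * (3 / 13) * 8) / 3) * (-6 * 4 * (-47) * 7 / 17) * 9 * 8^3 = 2037547008 / 221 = 9219669.72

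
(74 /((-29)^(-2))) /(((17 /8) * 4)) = 124468 /17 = 7321.65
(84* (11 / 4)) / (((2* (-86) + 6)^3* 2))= -0.00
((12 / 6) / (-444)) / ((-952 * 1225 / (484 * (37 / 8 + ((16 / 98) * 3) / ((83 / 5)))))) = 18324119 / 2105863317600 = 0.00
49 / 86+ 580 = 49929 / 86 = 580.57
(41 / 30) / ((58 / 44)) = 451 / 435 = 1.04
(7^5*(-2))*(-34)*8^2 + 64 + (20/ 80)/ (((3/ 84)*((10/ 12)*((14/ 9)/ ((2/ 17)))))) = 6217250934/ 85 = 73144128.64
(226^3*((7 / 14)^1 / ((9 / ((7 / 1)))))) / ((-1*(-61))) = 40401116 / 549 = 73590.38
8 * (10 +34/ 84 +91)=17036/ 21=811.24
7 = 7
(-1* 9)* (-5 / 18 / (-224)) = -5 / 448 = -0.01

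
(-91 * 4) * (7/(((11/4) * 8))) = -1274/11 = -115.82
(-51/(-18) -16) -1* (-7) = -37/6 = -6.17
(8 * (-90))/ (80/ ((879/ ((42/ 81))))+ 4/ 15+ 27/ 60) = -341755200/ 362573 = -942.58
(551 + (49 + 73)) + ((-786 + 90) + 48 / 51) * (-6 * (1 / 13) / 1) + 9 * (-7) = 205706 / 221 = 930.80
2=2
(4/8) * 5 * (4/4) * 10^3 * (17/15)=8500/3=2833.33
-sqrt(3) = -1.73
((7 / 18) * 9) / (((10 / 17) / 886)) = 52717 / 10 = 5271.70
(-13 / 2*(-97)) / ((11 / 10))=573.18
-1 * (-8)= 8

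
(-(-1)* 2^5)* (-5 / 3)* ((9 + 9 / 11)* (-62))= 357120 / 11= 32465.45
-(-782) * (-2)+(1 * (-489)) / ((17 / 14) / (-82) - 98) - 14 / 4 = -117210197 / 75014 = -1562.51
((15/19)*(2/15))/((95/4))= 8/1805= 0.00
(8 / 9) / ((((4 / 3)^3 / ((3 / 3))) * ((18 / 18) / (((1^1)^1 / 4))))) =3 / 32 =0.09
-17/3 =-5.67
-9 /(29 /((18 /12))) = -0.47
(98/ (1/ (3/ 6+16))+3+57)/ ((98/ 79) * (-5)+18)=132483/ 932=142.15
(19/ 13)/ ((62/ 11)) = 209/ 806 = 0.26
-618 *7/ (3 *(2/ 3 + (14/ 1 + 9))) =-4326/ 71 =-60.93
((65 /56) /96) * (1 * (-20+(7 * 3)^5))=265465265 /5376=49379.70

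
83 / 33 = 2.52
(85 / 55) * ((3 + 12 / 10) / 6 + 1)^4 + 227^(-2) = 73163921353 / 5668190000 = 12.91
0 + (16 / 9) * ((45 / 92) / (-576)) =-5 / 3312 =-0.00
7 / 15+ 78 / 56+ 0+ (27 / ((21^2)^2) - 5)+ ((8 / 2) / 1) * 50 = 9453201 / 48020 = 196.86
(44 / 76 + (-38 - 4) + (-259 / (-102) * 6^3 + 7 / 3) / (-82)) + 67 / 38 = -1842433 / 39729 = -46.38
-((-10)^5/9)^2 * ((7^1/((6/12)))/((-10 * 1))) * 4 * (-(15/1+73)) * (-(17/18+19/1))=884576000000000/729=1213410150891.63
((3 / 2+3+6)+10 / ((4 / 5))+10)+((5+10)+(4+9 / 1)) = 61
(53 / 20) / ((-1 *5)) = -53 / 100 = -0.53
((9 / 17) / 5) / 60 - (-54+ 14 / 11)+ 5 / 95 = 18753327 / 355300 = 52.78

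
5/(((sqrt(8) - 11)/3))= -165/113 - 30 * sqrt(2)/113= -1.84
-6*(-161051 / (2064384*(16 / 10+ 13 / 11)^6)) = 4457994853296875 / 4413547641987219456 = 0.00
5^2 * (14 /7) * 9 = 450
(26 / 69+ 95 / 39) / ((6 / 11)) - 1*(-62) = 120479 / 1794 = 67.16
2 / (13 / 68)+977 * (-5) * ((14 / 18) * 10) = -4444126 / 117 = -37983.98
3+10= 13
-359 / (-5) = 359 / 5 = 71.80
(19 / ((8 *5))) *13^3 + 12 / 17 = 710111 / 680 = 1044.28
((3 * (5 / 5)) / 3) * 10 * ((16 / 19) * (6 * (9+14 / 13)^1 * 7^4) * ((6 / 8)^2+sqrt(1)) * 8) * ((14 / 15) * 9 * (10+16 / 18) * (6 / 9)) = 690458451200 / 741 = 931792781.65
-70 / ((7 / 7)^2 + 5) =-35 / 3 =-11.67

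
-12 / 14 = -6 / 7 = -0.86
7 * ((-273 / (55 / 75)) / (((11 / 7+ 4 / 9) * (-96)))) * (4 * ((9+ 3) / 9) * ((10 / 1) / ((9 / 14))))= 1560650 / 1397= 1117.14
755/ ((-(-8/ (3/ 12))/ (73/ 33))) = 52.19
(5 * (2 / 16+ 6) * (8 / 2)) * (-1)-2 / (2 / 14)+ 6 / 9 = -815 / 6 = -135.83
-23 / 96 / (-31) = 23 / 2976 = 0.01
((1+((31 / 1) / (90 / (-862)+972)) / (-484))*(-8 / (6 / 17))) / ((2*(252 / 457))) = -1574993420243 / 76636214424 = -20.55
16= 16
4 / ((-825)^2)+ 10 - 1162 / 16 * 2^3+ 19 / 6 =-567.83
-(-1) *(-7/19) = -7/19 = -0.37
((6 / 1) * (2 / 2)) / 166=3 / 83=0.04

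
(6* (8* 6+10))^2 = 121104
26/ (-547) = -26/ 547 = -0.05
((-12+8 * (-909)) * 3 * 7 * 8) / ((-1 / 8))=9789696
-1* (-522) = 522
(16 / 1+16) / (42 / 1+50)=0.35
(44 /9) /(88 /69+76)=253 /3999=0.06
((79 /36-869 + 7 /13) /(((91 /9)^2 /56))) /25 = -7297434 /384475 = -18.98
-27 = -27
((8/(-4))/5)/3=-2/15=-0.13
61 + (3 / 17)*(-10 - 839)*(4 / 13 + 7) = -228484 / 221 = -1033.86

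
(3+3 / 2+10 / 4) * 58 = 406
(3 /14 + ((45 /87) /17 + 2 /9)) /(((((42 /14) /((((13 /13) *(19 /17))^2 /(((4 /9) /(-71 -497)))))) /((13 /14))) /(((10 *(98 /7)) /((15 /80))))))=-1546328482400 /8976051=-172272.69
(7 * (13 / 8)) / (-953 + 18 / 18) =-13 / 1088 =-0.01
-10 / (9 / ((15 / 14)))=-25 / 21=-1.19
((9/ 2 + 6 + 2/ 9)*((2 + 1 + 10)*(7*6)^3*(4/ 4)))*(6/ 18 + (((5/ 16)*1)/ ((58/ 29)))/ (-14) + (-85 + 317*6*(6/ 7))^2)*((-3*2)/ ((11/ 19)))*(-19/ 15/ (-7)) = -20348050646943331/ 440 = -46245569652143.93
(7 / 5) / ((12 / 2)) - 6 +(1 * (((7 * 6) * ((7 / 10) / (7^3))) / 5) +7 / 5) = -4567 / 1050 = -4.35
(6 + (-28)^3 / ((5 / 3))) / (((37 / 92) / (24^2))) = -3488251392 / 185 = -18855412.93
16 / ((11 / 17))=272 / 11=24.73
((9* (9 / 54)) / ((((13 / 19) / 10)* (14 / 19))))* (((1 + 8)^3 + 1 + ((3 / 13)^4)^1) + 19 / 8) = 906143647005 / 41584816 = 21790.25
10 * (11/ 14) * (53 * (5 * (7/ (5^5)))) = 583/ 125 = 4.66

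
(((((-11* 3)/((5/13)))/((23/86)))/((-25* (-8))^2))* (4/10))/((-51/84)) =129129/24437500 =0.01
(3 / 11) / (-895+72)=-3 / 9053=-0.00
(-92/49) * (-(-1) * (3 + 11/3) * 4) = -50.07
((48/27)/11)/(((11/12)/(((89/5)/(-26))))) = -2848/23595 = -0.12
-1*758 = -758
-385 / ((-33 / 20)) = 700 / 3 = 233.33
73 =73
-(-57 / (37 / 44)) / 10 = 1254 / 185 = 6.78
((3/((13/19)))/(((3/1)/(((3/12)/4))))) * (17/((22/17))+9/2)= 1843/1144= 1.61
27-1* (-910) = 937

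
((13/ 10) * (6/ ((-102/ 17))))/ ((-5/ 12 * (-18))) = -13/ 75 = -0.17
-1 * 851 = -851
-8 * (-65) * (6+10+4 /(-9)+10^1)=119600 /9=13288.89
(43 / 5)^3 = 79507 / 125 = 636.06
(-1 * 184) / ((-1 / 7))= 1288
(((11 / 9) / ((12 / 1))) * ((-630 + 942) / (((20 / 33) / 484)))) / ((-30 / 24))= -1522664 / 75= -20302.19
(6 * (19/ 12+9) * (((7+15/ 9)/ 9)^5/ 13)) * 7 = 406251664/ 14348907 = 28.31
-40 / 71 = -0.56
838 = 838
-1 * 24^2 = -576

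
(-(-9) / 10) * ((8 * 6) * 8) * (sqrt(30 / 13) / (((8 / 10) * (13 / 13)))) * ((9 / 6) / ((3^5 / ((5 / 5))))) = 8 * sqrt(390) / 39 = 4.05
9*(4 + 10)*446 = 56196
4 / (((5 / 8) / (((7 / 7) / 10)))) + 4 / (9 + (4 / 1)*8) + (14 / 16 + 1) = 21423 / 8200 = 2.61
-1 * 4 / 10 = -2 / 5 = -0.40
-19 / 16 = -1.19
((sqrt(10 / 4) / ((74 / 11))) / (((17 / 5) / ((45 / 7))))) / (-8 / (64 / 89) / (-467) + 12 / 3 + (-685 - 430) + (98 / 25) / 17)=-5253750 * sqrt(10) / 41525748943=-0.00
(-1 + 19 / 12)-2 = -17 / 12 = -1.42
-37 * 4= -148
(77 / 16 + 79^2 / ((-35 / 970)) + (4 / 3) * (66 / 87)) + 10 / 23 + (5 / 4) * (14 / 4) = -38761116907 / 224112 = -172954.22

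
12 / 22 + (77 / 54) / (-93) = 0.53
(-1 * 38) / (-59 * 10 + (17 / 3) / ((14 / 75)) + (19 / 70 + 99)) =1330 / 16113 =0.08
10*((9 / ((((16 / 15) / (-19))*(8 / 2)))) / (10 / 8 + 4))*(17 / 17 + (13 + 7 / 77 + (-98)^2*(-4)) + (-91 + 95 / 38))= 3620022975 / 1232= 2938330.34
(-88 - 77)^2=27225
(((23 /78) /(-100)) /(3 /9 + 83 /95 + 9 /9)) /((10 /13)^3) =-73853 /25160000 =-0.00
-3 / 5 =-0.60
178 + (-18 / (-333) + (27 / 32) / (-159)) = 11172915 / 62752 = 178.05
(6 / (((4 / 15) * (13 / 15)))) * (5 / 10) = 675 / 52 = 12.98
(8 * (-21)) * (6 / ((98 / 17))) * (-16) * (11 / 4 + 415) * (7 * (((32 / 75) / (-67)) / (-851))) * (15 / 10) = 130899456 / 1425425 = 91.83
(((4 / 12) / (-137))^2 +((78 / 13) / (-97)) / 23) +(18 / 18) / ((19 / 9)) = 3372550154 / 7160392269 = 0.47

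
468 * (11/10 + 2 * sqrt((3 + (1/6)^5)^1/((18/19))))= 2574/5 + 13 * sqrt(1329753)/9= 2180.46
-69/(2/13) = -897/2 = -448.50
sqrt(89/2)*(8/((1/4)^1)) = 213.47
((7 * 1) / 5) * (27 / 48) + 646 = 51743 / 80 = 646.79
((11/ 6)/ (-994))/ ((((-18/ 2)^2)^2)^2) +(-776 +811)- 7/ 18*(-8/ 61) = 548918642592517/ 15660569286684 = 35.05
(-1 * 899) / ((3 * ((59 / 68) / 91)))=-5563012 / 177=-31429.45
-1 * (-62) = 62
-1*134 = -134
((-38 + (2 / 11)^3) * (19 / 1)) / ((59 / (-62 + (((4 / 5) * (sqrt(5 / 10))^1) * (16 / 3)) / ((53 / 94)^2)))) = 59571460 / 78529- 54335320832 * sqrt(2) / 661763883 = 642.48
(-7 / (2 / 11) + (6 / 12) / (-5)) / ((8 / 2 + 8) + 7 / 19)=-3.12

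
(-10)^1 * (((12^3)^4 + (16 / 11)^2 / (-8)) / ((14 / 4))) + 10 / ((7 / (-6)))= -21576963084786140 / 847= -25474572709310.67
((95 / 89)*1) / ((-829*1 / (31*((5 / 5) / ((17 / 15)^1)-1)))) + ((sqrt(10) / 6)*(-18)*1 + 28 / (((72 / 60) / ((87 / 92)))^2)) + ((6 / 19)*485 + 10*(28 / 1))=441.06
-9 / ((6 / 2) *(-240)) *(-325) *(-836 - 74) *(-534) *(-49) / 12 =128976575 / 16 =8061035.94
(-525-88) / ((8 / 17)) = -10421 / 8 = -1302.62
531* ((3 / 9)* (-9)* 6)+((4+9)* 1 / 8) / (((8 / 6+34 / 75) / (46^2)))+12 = -2042553 / 268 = -7621.47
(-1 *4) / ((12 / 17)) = -17 / 3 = -5.67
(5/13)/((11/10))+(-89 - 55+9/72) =-164193/1144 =-143.53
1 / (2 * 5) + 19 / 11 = 201 / 110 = 1.83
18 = 18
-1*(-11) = 11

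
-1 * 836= -836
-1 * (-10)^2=-100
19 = 19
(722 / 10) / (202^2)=361 / 204020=0.00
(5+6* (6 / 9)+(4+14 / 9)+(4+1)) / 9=176 / 81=2.17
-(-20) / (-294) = -10 / 147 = -0.07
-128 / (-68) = 32 / 17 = 1.88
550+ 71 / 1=621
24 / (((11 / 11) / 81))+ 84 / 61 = 118668 / 61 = 1945.38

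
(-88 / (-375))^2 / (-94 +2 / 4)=-1408 / 2390625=-0.00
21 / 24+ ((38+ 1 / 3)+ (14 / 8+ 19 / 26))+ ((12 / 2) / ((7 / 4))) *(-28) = -16945 / 312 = -54.31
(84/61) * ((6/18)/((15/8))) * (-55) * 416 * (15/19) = -5125120/1159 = -4422.02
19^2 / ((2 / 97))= 35017 / 2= 17508.50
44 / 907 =0.05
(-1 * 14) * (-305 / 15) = 854 / 3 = 284.67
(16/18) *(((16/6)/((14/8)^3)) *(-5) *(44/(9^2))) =-901120/750141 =-1.20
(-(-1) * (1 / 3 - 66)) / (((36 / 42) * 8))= -1379 / 144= -9.58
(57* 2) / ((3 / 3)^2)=114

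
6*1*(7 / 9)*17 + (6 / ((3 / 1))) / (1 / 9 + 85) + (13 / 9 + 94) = 602540 / 3447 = 174.80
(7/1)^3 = 343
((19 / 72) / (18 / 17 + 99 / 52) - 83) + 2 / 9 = -3898111 / 47142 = -82.69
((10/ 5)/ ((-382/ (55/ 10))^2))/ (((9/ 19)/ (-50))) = -57475/ 1313316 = -0.04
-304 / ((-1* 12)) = 76 / 3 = 25.33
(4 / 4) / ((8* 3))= 0.04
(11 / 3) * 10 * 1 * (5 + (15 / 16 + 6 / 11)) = 237.71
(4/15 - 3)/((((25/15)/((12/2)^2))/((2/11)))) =-2952/275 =-10.73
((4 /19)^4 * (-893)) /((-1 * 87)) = 12032 /596733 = 0.02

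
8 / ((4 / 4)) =8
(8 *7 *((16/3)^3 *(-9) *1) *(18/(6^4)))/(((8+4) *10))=-3584/405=-8.85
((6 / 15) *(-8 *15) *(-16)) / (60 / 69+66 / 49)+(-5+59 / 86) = 36754669 / 107414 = 342.18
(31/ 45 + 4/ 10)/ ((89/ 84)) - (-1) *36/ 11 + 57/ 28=2605301/ 411180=6.34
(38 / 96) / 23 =0.02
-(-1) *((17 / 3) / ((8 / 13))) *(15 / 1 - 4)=101.29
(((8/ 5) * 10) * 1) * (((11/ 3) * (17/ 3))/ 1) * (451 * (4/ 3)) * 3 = 599729.78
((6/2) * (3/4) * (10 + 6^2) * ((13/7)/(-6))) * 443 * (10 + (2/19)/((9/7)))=-143080.12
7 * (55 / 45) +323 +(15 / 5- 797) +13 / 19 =-78961 / 171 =-461.76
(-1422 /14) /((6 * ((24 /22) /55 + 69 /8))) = -191180 /97629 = -1.96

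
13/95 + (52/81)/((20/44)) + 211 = 1635566/7695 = 212.55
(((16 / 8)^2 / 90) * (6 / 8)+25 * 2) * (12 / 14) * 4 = 6004 / 35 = 171.54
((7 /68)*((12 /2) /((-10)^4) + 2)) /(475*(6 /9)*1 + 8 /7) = 1470441 /2269160000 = 0.00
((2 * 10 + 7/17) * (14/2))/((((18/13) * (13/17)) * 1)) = 2429/18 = 134.94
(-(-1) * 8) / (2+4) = 4 / 3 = 1.33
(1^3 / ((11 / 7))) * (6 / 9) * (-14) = -196 / 33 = -5.94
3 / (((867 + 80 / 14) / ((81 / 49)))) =243 / 42763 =0.01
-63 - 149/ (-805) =-50566/ 805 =-62.81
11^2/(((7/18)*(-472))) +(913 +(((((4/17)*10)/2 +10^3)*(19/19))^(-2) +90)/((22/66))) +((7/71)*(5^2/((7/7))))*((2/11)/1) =110516584313042151/93437282061200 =1182.79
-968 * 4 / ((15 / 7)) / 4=-6776 / 15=-451.73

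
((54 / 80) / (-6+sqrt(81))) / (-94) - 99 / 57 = -124251 / 71440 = -1.74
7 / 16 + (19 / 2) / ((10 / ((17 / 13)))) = 1.68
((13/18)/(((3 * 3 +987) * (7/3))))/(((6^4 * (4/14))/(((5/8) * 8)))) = 65/15489792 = 0.00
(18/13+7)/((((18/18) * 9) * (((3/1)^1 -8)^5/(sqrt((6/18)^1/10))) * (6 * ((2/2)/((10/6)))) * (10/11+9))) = -11 * sqrt(30)/39487500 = -0.00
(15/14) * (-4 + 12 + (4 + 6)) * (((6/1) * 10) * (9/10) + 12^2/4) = 12150/7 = 1735.71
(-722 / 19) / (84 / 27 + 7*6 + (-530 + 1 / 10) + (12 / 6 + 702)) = -3420 / 19729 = -0.17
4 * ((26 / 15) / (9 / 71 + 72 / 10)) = 7384 / 7803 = 0.95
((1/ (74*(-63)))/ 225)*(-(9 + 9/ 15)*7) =8/ 124875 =0.00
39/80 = 0.49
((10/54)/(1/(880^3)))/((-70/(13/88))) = -50336000/189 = -266328.04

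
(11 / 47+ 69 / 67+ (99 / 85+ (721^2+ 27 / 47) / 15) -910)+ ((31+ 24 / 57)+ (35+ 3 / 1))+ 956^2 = 14459792048956 / 15256905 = 947753.95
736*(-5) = -3680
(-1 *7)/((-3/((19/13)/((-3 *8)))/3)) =-133/312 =-0.43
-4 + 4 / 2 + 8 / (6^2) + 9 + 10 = 155 / 9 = 17.22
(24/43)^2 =576/1849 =0.31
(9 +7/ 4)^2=115.56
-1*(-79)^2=-6241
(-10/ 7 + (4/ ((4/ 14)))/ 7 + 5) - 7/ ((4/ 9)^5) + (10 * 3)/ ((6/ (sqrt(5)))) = -2853465/ 7168 + 5 * sqrt(5) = -386.90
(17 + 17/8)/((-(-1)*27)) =17/24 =0.71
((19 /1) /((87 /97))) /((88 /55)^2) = 46075 /5568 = 8.27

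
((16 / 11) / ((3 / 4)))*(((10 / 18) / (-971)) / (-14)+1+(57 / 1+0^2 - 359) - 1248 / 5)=-10778192416 / 10093545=-1067.83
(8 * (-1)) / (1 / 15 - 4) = 120 / 59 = 2.03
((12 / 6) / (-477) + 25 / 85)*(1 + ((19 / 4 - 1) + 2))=7053 / 3604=1.96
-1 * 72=-72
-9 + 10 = 1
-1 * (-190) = 190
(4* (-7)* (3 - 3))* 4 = 0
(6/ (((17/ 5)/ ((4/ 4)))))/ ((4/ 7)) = 105/ 34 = 3.09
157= 157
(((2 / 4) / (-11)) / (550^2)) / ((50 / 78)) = -0.00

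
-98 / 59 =-1.66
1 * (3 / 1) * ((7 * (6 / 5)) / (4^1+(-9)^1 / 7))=882 / 95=9.28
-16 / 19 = -0.84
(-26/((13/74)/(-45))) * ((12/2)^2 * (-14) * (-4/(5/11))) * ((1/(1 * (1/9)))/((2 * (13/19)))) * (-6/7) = -2164745088/13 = -166518852.92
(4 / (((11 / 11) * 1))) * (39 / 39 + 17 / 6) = 46 / 3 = 15.33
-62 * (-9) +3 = 561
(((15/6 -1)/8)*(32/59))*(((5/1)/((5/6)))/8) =0.08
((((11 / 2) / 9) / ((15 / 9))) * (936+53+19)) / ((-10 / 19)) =-702.24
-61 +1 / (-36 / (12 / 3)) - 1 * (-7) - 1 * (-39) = -136 / 9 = -15.11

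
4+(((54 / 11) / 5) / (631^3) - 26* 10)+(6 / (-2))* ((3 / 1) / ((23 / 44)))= -86833427440178 / 317818082615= -273.22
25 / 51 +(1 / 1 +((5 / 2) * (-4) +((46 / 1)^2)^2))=228349822 / 51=4477447.49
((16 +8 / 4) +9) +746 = 773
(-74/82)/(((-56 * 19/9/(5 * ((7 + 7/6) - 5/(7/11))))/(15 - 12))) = 21645/610736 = 0.04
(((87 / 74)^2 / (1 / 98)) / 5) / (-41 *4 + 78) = -370881 / 1177340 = -0.32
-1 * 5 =-5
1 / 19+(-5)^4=11876 / 19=625.05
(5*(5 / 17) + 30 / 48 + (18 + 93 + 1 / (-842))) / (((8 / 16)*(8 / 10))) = 32376665 / 114512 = 282.74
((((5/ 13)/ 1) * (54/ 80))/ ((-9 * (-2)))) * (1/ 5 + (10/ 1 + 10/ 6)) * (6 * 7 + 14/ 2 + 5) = 2403/ 260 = 9.24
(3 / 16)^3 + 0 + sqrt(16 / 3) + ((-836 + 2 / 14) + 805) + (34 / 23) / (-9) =-28.71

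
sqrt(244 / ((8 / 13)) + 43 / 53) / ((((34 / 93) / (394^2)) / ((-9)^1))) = -32483133* sqrt(4464190) / 901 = -76173595.34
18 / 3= 6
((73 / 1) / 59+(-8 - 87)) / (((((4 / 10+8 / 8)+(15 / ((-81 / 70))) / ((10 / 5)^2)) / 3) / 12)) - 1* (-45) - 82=1796.75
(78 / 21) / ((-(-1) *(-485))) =-26 / 3395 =-0.01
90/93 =30/31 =0.97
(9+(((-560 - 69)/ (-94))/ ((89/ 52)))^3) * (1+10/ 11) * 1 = 105685849463187/ 805111961357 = 131.27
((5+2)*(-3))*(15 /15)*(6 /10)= -63 /5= -12.60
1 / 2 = 0.50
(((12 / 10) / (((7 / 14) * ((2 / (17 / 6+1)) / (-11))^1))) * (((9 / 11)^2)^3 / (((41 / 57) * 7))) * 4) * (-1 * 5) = 60.29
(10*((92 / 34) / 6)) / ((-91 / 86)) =-19780 / 4641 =-4.26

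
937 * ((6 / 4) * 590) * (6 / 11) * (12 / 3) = 19901880 / 11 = 1809261.82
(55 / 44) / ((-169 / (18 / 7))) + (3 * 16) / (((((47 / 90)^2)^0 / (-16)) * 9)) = -605831 / 7098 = -85.35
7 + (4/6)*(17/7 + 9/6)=202/21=9.62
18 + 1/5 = 91/5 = 18.20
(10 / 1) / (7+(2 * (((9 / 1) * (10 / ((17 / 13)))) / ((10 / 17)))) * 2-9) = 5 / 233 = 0.02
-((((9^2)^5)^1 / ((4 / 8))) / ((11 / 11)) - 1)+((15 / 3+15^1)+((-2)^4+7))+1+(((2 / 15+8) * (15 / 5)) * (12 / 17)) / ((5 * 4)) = -2963766721359 / 425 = -6973568756.14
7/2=3.50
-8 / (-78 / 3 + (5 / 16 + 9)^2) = -2048 / 15545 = -0.13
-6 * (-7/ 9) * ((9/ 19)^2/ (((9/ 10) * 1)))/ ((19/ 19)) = 420/ 361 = 1.16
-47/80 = -0.59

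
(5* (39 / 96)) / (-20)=-13 / 128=-0.10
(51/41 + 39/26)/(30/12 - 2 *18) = -225/2747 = -0.08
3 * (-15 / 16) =-45 / 16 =-2.81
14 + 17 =31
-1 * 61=-61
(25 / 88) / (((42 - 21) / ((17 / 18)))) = 425 / 33264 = 0.01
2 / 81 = 0.02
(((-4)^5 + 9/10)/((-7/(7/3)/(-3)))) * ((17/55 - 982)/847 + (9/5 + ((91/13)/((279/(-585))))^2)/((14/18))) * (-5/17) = 127391106950263/1522118290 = 83693.30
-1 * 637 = -637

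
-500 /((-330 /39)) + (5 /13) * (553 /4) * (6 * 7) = 655615 /286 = 2292.36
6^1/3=2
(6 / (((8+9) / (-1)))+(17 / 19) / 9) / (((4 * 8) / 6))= -737 / 15504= -0.05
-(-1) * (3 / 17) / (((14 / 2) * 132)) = 1 / 5236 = 0.00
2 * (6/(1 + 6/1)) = 12/7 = 1.71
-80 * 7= -560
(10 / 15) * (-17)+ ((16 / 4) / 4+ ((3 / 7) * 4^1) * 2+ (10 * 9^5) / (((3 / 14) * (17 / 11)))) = 636545755 / 357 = 1783041.33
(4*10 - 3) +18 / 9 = 39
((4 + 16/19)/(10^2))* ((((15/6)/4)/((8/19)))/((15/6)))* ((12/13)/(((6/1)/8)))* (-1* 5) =-0.18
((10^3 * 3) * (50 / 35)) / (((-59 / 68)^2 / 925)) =128316000000 / 24367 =5265974.47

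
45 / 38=1.18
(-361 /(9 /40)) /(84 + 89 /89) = -2888 /153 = -18.88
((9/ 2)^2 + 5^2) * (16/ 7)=724/ 7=103.43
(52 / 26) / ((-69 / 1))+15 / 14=1007 / 966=1.04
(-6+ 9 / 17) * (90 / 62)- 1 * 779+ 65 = -721.94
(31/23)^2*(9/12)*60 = 43245/529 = 81.75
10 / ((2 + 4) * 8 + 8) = 5 / 28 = 0.18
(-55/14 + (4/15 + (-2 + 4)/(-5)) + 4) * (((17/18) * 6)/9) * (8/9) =-884/25515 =-0.03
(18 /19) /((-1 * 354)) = -3 /1121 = -0.00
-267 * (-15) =4005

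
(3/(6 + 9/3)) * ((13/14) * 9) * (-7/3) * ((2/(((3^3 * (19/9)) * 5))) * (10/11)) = -26/627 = -0.04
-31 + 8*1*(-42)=-367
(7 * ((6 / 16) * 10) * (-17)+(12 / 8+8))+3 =-1735 / 4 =-433.75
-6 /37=-0.16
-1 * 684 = -684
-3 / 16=-0.19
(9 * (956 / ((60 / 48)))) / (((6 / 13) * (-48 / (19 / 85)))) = -59033 / 850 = -69.45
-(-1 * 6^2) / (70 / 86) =1548 / 35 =44.23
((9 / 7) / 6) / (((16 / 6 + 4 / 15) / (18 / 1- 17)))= 0.07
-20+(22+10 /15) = 8 /3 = 2.67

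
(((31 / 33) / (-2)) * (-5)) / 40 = 31 / 528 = 0.06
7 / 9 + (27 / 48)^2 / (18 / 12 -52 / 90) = 107173 / 95616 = 1.12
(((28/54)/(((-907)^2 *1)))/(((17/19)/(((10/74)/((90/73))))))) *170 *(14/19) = 0.00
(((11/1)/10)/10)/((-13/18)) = -99/650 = -0.15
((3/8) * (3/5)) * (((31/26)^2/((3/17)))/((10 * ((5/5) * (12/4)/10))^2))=16337/81120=0.20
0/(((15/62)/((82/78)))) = 0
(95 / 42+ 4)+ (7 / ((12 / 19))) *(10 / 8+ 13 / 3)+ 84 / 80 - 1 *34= 177377 / 5040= 35.19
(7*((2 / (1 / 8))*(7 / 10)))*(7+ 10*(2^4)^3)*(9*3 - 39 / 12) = 76280554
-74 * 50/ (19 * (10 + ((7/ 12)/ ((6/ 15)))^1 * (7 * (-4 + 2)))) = 1776/ 95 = 18.69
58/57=1.02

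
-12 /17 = -0.71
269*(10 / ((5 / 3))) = 1614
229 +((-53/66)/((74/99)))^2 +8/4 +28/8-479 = -5330247/21904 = -243.35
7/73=0.10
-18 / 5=-3.60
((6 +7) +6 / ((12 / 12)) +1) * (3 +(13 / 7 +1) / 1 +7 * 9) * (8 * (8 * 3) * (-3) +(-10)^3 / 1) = -15192640 / 7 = -2170377.14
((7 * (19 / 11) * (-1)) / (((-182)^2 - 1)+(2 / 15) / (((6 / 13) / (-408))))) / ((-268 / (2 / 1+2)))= 1995 / 364871749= 0.00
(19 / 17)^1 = 19 / 17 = 1.12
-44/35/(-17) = 44/595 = 0.07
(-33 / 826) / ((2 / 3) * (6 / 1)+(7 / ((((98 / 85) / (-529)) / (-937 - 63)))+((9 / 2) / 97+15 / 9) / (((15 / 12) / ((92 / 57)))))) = -2736855 / 220021589770288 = -0.00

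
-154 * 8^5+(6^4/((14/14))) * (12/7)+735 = -35303207/7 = -5043315.29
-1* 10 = -10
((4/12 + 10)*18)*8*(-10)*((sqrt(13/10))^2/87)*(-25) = 161200/29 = 5558.62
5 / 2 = 2.50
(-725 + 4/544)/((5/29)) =-2859371/680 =-4204.96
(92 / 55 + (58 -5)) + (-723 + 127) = -541.33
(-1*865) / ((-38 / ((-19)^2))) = 16435 / 2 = 8217.50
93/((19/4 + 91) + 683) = 0.12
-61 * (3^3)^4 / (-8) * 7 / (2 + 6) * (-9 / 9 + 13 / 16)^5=-55142849601 / 67108864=-821.69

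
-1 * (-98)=98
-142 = -142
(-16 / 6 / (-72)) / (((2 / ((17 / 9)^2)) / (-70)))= -4.63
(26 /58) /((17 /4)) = 52 /493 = 0.11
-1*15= -15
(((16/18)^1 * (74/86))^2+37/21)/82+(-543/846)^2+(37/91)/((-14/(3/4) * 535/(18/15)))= 10182298848567778/23113447157229975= 0.44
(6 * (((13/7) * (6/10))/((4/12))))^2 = 492804/1225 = 402.29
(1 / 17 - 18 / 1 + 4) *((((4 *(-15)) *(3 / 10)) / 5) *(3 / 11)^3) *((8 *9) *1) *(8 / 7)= 66344832 / 791945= 83.77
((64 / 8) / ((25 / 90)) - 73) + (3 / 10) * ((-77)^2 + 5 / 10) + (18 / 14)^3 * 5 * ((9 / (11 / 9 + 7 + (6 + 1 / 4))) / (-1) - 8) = 5872276379 / 3574060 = 1643.03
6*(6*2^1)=72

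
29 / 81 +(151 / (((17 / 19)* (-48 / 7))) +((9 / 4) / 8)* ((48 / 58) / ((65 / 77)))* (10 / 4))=-195725515 / 8306064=-23.56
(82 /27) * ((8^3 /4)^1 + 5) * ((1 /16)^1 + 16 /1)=1401421 /216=6488.06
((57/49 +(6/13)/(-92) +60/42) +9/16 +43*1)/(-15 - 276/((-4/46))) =10818139/740520144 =0.01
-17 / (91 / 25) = -425 / 91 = -4.67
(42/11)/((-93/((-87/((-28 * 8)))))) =-87/5456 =-0.02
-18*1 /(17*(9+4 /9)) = -162 /1445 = -0.11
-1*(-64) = 64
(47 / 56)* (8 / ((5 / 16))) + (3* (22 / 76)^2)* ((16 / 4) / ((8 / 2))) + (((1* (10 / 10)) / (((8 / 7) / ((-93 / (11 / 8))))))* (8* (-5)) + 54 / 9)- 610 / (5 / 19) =42812843 / 555940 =77.01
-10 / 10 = -1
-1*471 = -471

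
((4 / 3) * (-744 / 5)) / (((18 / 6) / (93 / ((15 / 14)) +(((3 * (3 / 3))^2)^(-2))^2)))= -2824699168 / 492075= -5740.38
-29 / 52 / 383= -0.00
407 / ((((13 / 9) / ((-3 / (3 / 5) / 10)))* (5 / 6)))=-10989 / 65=-169.06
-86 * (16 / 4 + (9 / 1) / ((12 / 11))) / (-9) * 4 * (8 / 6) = 16856 / 27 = 624.30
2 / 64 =1 / 32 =0.03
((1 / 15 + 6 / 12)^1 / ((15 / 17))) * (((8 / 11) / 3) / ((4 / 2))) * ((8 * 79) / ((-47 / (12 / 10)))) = -730592 / 581625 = -1.26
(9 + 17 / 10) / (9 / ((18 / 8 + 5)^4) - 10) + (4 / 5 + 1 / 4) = -719377 / 35352530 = -0.02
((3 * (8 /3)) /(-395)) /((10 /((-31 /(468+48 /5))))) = 31 /235815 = 0.00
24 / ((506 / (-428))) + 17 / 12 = -18.88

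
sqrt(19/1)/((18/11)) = 11 * sqrt(19)/18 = 2.66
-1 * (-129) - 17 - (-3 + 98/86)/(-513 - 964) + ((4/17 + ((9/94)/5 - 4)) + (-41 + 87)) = 78276223723/507452890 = 154.25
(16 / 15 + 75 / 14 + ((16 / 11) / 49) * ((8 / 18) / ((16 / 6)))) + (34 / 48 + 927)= 60419987 / 64680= 934.14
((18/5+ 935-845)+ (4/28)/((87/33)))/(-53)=-95059/53795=-1.77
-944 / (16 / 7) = -413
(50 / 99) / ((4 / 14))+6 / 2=472 / 99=4.77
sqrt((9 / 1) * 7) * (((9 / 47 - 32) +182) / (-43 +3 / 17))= -27693 * sqrt(7) / 2632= -27.84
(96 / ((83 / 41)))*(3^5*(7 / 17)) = 6695136 / 1411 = 4744.96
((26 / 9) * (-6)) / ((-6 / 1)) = 26 / 9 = 2.89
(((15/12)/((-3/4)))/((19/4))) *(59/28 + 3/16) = -1285/1596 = -0.81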